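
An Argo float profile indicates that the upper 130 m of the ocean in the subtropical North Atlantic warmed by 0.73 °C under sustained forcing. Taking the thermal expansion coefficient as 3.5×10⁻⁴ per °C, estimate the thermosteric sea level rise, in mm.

Δh = αΔT·H = 3.5×10⁻⁴ × 0.73 × 130 = 0.033215 m

33.2 mm of thermosteric rise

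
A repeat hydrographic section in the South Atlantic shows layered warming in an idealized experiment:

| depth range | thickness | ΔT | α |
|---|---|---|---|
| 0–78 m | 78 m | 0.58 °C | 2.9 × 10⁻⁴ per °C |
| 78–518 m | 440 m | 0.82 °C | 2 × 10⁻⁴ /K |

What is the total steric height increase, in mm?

Layer 1: 78 × 2.9×10⁻⁴ × 0.58 = 0.0131196 m
Layer 2: 440 × 2×10⁻⁴ × 0.82 = 0.07216 m
Δh = 0.0131196 + 0.07216 = 0.0852796 m ≈ 85.3 mm

85.3 mm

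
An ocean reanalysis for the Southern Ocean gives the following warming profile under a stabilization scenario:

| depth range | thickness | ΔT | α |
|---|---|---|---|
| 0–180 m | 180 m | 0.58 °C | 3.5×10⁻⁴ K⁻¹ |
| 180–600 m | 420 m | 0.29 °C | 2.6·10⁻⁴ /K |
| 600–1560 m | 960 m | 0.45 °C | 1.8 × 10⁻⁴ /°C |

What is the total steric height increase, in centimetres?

Layer 1: 3.5×10⁻⁴ × 180 × 0.58 = 0.03654 m
180–600 m: 420 × 2.6×10⁻⁴ × 0.29 = 0.031668 m
600–1560 m: 1.8×10⁻⁴ × 960 × 0.45 = 0.07776 m
Δh = 0.03654 + 0.031668 + 0.07776 = 0.145968 m ≈ 14.6 cm

about 14.6 cm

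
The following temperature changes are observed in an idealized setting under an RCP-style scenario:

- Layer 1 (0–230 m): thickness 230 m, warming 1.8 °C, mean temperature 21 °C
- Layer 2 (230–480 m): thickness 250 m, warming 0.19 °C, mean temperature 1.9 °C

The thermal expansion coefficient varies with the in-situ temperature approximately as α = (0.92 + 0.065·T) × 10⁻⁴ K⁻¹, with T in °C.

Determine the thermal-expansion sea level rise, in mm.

Layer 1: α = (0.92 + 0.065×21)×10⁻⁴ = 2.285×10⁻⁴ K⁻¹
Layer 2: α = (0.92 + 0.065×1.9)×10⁻⁴ = 1.0435×10⁻⁴ K⁻¹
0–230 m: 230 × 1.8 × 2.285×10⁻⁴ = 0.094599 m
Layer 2: 1.0435×10⁻⁴ × 0.19 × 250 = 0.004956625 m
Δh = 0.094599 + 0.004956625 = 0.099555625 m ≈ 99.6 mm

Δh ≈ 99.6 mm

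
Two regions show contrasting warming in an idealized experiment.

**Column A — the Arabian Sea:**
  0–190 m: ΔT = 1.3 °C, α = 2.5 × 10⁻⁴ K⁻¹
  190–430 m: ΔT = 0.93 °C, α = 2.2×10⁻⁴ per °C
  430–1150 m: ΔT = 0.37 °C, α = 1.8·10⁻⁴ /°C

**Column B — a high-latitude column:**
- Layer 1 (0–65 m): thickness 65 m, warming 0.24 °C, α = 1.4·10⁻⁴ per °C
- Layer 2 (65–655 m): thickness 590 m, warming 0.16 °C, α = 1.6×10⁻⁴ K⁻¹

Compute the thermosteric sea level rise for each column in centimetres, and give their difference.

A 0–190 m: 2.5×10⁻⁴ × 190 × 1.3 = 0.06175 m
A 2.2×10⁻⁴ × 0.93 × 240 = 0.049104 m
A 720 × 1.8×10⁻⁴ × 0.37 = 0.047952 m
A total: 0.158806 m
B Layer 1: 0.24 × 1.4×10⁻⁴ × 65 = 0.002184 m
B 1.6×10⁻⁴ × 590 × 0.16 = 0.015104 m
B total: 0.017288 m
Difference: 0.158806 − 0.017288 = 0.141518 m

Δh_A ≈ 15.9 cm, Δh_B ≈ 1.73 cm; difference ≈ 14.2 cm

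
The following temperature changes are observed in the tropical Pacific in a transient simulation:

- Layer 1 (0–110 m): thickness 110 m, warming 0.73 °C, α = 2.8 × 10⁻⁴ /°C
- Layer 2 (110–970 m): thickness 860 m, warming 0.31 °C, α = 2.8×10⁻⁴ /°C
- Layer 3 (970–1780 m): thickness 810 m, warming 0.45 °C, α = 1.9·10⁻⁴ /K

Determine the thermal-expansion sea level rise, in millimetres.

about 166 mm

0–110 m: 2.8×10⁻⁴ × 0.73 × 110 = 0.022484 m
Layer 2: 2.8×10⁻⁴ × 860 × 0.31 = 0.074648 m
1.9×10⁻⁴ × 810 × 0.45 = 0.069255 m
Δh = 0.022484 + 0.074648 + 0.069255 = 0.166387 m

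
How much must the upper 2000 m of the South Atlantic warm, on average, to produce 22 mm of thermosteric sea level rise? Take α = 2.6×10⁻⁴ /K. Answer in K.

ΔT = Δh/(αH) = 0.022 / (2.6×10⁻⁴ × 2000) ≈ 0.04231 K

ΔT ≈ 0.0423 K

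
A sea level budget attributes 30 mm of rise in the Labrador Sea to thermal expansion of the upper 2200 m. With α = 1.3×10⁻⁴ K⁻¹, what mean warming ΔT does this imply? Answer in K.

about 0.10 K

ΔT = Δh/(αH) = 0.03 / (1.3×10⁻⁴ × 2200) ≈ 0.1049 K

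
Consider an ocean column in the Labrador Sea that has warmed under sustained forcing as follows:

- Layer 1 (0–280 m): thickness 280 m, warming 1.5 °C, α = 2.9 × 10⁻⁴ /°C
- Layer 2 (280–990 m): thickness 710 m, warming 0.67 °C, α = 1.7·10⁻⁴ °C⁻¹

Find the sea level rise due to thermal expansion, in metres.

about 0.203 m

0–280 m: 1.5 × 280 × 2.9×10⁻⁴ = 0.12180 m
Layer 2: 1.7×10⁻⁴ × 710 × 0.67 = 0.080869 m
Δh = 0.12180 + 0.080869 = 0.202669 m ≈ 0.203 m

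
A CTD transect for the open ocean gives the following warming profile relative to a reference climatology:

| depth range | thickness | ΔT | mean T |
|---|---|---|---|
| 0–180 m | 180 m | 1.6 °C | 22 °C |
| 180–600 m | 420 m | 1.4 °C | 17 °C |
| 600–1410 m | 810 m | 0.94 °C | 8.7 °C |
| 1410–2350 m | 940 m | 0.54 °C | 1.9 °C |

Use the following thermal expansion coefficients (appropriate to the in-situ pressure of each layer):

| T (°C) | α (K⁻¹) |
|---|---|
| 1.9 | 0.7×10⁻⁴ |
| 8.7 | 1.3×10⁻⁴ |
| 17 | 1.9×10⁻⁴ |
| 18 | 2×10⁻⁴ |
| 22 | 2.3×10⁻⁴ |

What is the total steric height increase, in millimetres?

312 mm of thermosteric rise

Layer 1 at 22 °C → α = 2.3×10⁻⁴ K⁻¹
Layer 2 at 17 °C → α = 1.9×10⁻⁴ K⁻¹
Layer 3 at 8.7 °C → α = 1.3×10⁻⁴ K⁻¹
Layer 4 at 1.9 °C → α = 0.7×10⁻⁴ K⁻¹
1.6 × 180 × 2.3×10⁻⁴ = 0.06624 m
1.4 × 1.9×10⁻⁴ × 420 = 0.11172 m
Layer 3: 810 × 1.3×10⁻⁴ × 0.94 = 0.098982 m
Layer 4: 0.54 × 940 × 0.7×10⁻⁴ = 0.035532 m
Δh = 0.06624 + 0.11172 + 0.098982 + 0.035532 = 0.312474 m ≈ 312 mm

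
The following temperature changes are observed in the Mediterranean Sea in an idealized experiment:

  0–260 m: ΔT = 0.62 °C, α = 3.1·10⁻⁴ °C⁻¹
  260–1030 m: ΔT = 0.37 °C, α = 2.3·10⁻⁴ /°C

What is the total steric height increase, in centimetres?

Layer 1: 260 × 0.62 × 3.1×10⁻⁴ = 0.049972 m
260–1030 m: 770 × 2.3×10⁻⁴ × 0.37 = 0.065527 m
Δh = 0.049972 + 0.065527 = 0.115499 m

12 cm of thermosteric rise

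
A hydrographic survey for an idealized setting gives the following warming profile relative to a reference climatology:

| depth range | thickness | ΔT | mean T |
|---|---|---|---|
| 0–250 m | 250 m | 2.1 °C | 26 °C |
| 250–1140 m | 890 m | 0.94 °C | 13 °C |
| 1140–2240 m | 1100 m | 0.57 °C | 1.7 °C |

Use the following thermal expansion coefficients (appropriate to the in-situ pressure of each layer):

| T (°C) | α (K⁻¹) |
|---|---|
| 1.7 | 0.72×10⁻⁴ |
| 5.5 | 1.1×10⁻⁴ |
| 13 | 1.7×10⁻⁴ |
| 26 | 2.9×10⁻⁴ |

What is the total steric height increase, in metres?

about 0.340 m

Layer 1 at 26 °C → α = 2.9×10⁻⁴ K⁻¹
Layer 2 at 13 °C → α = 1.7×10⁻⁴ K⁻¹
Layer 3 at 1.7 °C → α = 0.72×10⁻⁴ K⁻¹
Layer 1: 2.1 × 250 × 2.9×10⁻⁴ = 0.15225 m
0.94 × 890 × 1.7×10⁻⁴ = 0.142222 m
Layer 3: 1100 × 0.57 × 0.72×10⁻⁴ = 0.045144 m
Δh = 0.15225 + 0.142222 + 0.045144 = 0.339616 m ≈ 0.340 m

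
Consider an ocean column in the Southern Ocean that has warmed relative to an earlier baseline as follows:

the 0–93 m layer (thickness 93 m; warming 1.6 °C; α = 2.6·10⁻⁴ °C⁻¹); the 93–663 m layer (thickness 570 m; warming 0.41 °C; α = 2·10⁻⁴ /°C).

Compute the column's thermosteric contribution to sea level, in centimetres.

0–93 m: 2.6×10⁻⁴ × 1.6 × 93 = 0.038688 m
Layer 2: 570 × 0.41 × 2×10⁻⁴ = 0.04674 m
Δh = 0.038688 + 0.04674 = 0.085428 m ≈ 8.54 cm

about 8.54 cm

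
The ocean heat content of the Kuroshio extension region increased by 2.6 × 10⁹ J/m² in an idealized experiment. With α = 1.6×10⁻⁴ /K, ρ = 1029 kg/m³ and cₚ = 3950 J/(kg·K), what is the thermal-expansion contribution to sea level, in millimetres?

Δh = αQ/(ρcₚ) = 1.6×10⁻⁴ × 2.6×10⁹ / (1029 × 3950) ≈ 0.10235 m

Δh = 102 mm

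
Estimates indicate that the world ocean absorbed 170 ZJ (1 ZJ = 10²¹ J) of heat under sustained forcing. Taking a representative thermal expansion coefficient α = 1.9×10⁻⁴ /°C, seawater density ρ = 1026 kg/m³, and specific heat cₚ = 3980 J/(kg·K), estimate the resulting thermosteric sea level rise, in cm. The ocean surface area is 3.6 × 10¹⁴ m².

Per unit area: Q = 170×10²¹ / (3.6×10¹⁴) ≈ 4.722×10⁸ J/m²
Δh = αQ/(ρcₚ) = 1.9×10⁻⁴ × 4.722×10⁸ / (1026 × 3980) ≈ 0.021971 m

Δh ≈ 2.20 cm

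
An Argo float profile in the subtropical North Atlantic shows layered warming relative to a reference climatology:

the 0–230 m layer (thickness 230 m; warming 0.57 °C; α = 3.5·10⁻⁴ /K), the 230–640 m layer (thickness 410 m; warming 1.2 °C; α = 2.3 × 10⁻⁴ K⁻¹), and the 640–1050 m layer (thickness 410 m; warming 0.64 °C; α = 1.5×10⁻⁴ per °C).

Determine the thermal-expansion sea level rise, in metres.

3.5×10⁻⁴ × 0.57 × 230 = 0.045885 m
1.2 × 410 × 2.3×10⁻⁴ = 0.11316 m
Layer 3: 410 × 1.5×10⁻⁴ × 0.64 = 0.03936 m
Δh = 0.045885 + 0.11316 + 0.03936 = 0.198405 m

about 0.198 m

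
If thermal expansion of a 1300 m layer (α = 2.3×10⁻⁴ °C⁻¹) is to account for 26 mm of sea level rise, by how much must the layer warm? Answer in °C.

ΔT = Δh/(αH) = 0.026 / (2.3×10⁻⁴ × 1300) ≈ 0.08696 °C

ΔT ≈ 0.0870 °C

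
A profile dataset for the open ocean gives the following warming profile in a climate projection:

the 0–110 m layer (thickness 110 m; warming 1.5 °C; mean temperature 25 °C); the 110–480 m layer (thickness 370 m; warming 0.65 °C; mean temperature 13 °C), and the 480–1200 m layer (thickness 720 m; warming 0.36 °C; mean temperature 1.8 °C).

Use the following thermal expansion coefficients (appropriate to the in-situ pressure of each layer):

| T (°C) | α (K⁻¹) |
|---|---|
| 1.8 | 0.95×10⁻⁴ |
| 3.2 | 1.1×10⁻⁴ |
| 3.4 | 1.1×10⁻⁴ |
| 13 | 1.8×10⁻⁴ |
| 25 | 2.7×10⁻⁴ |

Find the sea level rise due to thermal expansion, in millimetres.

Layer 1 at 25 °C → α = 2.7×10⁻⁴ K⁻¹
Layer 2 at 13 °C → α = 1.8×10⁻⁴ K⁻¹
Layer 3 at 1.8 °C → α = 0.95×10⁻⁴ K⁻¹
1.5 × 2.7×10⁻⁴ × 110 = 0.04455 m
110–480 m: 0.65 × 1.8×10⁻⁴ × 370 = 0.04329 m
Layer 3: 720 × 0.36 × 0.95×10⁻⁴ = 0.024624 m
Δh = 0.04455 + 0.04329 + 0.024624 = 0.112464 m ≈ 112 mm

Δh ≈ 112 mm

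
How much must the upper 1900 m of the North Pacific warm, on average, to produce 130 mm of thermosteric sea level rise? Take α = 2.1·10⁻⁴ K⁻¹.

ΔT = Δh/(αH) = 0.13 / (2.1×10⁻⁴ × 1900) ≈ 0.3258 K

ΔT ≈ 0.326 K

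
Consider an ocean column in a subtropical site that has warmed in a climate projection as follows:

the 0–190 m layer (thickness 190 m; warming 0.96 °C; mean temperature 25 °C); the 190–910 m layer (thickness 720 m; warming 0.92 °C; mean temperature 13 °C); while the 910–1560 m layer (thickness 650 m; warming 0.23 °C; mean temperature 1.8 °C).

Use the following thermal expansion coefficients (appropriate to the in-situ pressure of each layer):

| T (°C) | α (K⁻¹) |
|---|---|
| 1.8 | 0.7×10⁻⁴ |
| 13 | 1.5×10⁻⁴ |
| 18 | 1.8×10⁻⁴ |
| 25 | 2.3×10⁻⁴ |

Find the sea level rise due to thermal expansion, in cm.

Layer 1 at 25 °C → α = 2.3×10⁻⁴ K⁻¹
Layer 2 at 13 °C → α = 1.5×10⁻⁴ K⁻¹
Layer 3 at 1.8 °C → α = 0.7×10⁻⁴ K⁻¹
0.96 × 190 × 2.3×10⁻⁴ = 0.041952 m
190–910 m: 1.5×10⁻⁴ × 720 × 0.92 = 0.09936 m
0.7×10⁻⁴ × 0.23 × 650 = 0.010465 m
Δh = 0.041952 + 0.09936 + 0.010465 = 0.151777 m

15.2 cm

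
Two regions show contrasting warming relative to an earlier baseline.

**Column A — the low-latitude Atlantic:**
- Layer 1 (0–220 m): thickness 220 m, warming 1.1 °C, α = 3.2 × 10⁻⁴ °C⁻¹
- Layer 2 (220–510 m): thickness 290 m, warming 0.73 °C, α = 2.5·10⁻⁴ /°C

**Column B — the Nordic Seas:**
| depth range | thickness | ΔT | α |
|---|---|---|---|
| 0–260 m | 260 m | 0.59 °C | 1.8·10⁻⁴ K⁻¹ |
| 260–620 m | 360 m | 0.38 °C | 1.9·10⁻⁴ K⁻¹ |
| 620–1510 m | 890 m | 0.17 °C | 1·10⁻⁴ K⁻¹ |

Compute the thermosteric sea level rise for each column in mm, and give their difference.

A Layer 1: 220 × 1.1 × 3.2×10⁻⁴ = 0.07744 m
A 290 × 0.73 × 2.5×10⁻⁴ = 0.052925 m
A total: 0.130365 m
B 0–260 m: 260 × 0.59 × 1.8×10⁻⁴ = 0.027612 m
B Layer 2: 1.9×10⁻⁴ × 0.38 × 360 = 0.025992 m
B 620–1510 m: 1×10⁻⁴ × 0.17 × 890 = 0.01513 m
B total: 0.068734 m
Difference: 0.130365 − 0.068734 = 0.061631 m

A: 130 mm; B: 69 mm; difference 62 mm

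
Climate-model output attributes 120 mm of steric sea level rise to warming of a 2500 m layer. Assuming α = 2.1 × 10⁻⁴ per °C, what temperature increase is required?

ΔT = Δh/(αH) = 0.12 / (2.1×10⁻⁴ × 2500) ≈ 0.2286 K

about 0.229 K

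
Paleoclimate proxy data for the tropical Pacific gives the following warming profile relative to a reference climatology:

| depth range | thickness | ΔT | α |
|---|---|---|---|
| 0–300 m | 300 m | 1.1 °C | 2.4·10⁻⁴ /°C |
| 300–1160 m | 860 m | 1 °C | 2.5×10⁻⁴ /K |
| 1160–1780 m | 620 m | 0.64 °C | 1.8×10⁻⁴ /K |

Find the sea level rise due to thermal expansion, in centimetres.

Δh = 37 cm

1.1 × 300 × 2.4×10⁻⁴ = 0.07920 m
300–1160 m: 2.5×10⁻⁴ × 1 × 860 = 0.21500 m
Layer 3: 620 × 0.64 × 1.8×10⁻⁴ = 0.071424 m
Δh = 0.07920 + 0.21500 + 0.071424 = 0.365624 m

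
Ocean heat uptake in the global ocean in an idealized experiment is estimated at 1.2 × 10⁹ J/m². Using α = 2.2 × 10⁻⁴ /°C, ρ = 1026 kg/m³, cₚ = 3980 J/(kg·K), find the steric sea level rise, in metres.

Δh = αQ/(ρcₚ) = 2.2×10⁻⁴ × 1.2×10⁹ / (1026 × 3980) ≈ 0.064651 m

0.065 m of thermosteric rise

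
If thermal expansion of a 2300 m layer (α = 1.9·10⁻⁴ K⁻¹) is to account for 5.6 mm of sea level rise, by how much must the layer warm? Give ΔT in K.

ΔT ≈ 0.013 K

ΔT = Δh/(αH) = 0.0056 / (1.9×10⁻⁴ × 2300) ≈ 0.01281 K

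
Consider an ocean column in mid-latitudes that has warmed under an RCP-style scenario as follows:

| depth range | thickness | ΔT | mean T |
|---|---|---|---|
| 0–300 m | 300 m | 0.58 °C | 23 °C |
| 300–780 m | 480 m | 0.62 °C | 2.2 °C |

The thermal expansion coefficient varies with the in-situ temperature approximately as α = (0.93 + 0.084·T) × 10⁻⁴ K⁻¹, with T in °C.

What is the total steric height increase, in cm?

about 8.30 cm

Layer 1: α = (0.93 + 0.084×23)×10⁻⁴ = 2.862×10⁻⁴ K⁻¹
Layer 2: α = (0.93 + 0.084×2.2)×10⁻⁴ = 1.1148×10⁻⁴ K⁻¹
Layer 1: 0.58 × 300 × 2.862×10⁻⁴ = 0.0497988 m
300–780 m: 1.1148×10⁻⁴ × 0.62 × 480 = 0.033176448 m
Δh = 0.0497988 + 0.033176448 = 0.082975248 m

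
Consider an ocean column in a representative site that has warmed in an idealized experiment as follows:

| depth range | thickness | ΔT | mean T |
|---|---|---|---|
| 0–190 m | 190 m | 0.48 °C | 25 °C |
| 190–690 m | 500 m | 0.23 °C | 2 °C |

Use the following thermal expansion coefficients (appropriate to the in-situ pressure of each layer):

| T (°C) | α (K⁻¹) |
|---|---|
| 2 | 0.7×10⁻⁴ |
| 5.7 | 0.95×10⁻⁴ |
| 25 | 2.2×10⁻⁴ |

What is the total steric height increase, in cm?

Δh ≈ 2.8 cm

Layer 1 at 25 °C → α = 2.2×10⁻⁴ K⁻¹
Layer 2 at 2 °C → α = 0.7×10⁻⁴ K⁻¹
0–190 m: 2.2×10⁻⁴ × 190 × 0.48 = 0.020064 m
500 × 0.23 × 0.7×10⁻⁴ = 0.00805 m
Δh = 0.020064 + 0.00805 = 0.028114 m ≈ 2.8 cm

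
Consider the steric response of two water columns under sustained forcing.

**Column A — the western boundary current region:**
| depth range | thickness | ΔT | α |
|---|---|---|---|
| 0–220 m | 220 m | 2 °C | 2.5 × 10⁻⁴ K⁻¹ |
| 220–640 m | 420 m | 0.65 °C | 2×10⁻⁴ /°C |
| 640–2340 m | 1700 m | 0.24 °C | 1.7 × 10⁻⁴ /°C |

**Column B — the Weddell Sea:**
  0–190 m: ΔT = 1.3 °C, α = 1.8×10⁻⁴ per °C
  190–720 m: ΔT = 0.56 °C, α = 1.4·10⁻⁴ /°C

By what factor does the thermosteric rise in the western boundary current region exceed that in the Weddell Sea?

≈ 2.7×

A 220 × 2.5×10⁻⁴ × 2 = 0.11000 m
A 2×10⁻⁴ × 0.65 × 420 = 0.05460 m
A 1700 × 1.7×10⁻⁴ × 0.24 = 0.06936 m
A total: 0.23396 m
B 1.3 × 190 × 1.8×10⁻⁴ = 0.04446 m
B Layer 2: 1.4×10⁻⁴ × 530 × 0.56 = 0.041552 m
B total: 0.086012 m
Ratio: 0.23396 / 0.086012 ≈ 2.720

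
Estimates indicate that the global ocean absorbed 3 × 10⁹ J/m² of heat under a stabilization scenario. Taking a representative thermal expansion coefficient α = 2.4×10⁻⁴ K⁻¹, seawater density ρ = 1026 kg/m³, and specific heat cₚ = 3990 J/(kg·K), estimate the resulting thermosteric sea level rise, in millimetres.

Δh ≈ 176 mm

Δh = αQ/(ρcₚ) = 2.4×10⁻⁴ × 3×10⁹ / (1026 × 3990) ≈ 0.17588 m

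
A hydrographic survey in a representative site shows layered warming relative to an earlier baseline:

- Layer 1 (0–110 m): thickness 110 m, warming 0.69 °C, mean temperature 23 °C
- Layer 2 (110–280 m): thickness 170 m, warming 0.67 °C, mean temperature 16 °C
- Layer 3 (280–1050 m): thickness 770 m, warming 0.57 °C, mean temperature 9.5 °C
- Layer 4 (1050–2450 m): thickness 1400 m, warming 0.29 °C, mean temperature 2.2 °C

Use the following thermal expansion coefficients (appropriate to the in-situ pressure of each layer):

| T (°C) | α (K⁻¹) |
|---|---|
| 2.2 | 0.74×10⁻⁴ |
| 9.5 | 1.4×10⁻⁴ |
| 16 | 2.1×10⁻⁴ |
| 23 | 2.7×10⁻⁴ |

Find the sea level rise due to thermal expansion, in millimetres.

Layer 1 at 23 °C → α = 2.7×10⁻⁴ K⁻¹
Layer 2 at 16 °C → α = 2.1×10⁻⁴ K⁻¹
Layer 3 at 9.5 °C → α = 1.4×10⁻⁴ K⁻¹
Layer 4 at 2.2 °C → α = 0.74×10⁻⁴ K⁻¹
0.69 × 110 × 2.7×10⁻⁴ = 0.020493 m
Layer 2: 2.1×10⁻⁴ × 0.67 × 170 = 0.023919 m
280–1050 m: 1.4×10⁻⁴ × 770 × 0.57 = 0.061446 m
1050–2450 m: 0.29 × 1400 × 0.74×10⁻⁴ = 0.030044 m
Δh = 0.020493 + 0.023919 + 0.061446 + 0.030044 = 0.135902 m

136 mm of thermosteric rise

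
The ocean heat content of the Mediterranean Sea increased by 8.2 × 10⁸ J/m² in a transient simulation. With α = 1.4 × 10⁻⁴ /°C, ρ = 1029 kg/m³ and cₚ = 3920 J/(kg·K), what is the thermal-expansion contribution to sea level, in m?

Δh = αQ/(ρcₚ) = 1.4×10⁻⁴ × 8.2×10⁸ / (1029 × 3920) ≈ 0.02846 m

0.0285 m of thermosteric rise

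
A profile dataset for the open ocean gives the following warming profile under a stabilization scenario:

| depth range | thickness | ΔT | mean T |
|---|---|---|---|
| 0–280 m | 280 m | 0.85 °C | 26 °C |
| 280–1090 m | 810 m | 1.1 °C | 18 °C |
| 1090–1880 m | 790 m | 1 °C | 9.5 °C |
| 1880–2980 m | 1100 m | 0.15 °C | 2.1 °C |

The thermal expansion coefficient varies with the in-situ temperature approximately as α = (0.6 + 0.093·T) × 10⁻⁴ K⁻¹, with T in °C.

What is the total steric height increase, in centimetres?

Δh ≈ 40 cm

Layer 1: α = (0.6 + 0.093×26)×10⁻⁴ = 3.018×10⁻⁴ K⁻¹
Layer 2: α = (0.6 + 0.093×18)×10⁻⁴ = 2.274×10⁻⁴ K⁻¹
Layer 3: α = (0.6 + 0.093×9.5)×10⁻⁴ = 1.4835×10⁻⁴ K⁻¹
Layer 4: α = (0.6 + 0.093×2.1)×10⁻⁴ = 0.7953×10⁻⁴ K⁻¹
Layer 1: 0.85 × 3.018×10⁻⁴ × 280 = 0.0718284 m
280–1090 m: 2.274×10⁻⁴ × 810 × 1.1 = 0.2026134 m
1090–1880 m: 790 × 1 × 1.4835×10⁻⁴ = 0.1171965 m
1880–2980 m: 1100 × 0.7953×10⁻⁴ × 0.15 = 0.01312245 m
Δh = 0.0718284 + 0.2026134 + 0.1171965 + 0.01312245 = 0.40476075 m ≈ 40 cm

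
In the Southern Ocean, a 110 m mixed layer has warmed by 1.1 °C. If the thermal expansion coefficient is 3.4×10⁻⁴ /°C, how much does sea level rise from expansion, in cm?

about 4.11 cm

Δh = αΔT·H = 3.4×10⁻⁴ × 1.1 × 110 = 0.04114 m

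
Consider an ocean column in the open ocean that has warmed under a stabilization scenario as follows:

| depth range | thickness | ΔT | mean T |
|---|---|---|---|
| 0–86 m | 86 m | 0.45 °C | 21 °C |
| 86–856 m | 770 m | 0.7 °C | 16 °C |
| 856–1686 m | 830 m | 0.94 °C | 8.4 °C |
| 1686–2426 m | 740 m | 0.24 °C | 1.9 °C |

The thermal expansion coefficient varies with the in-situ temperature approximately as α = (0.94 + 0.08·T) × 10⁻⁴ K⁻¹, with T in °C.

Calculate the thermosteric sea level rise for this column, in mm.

Δh = 275 mm

Layer 1: α = (0.94 + 0.08×21)×10⁻⁴ = 2.62×10⁻⁴ K⁻¹
Layer 2: α = (0.94 + 0.08×16)×10⁻⁴ = 2.22×10⁻⁴ K⁻¹
Layer 3: α = (0.94 + 0.08×8.4)×10⁻⁴ = 1.612×10⁻⁴ K⁻¹
Layer 4: α = (0.94 + 0.08×1.9)×10⁻⁴ = 1.092×10⁻⁴ K⁻¹
0–86 m: 86 × 2.62×10⁻⁴ × 0.45 = 0.0101394 m
Layer 2: 2.22×10⁻⁴ × 0.7 × 770 = 0.119658 m
Layer 3: 1.612×10⁻⁴ × 830 × 0.94 = 0.12576824 m
740 × 1.092×10⁻⁴ × 0.24 = 0.01939392 m
Δh = 0.0101394 + 0.119658 + 0.12576824 + 0.01939392 = 0.27495956 m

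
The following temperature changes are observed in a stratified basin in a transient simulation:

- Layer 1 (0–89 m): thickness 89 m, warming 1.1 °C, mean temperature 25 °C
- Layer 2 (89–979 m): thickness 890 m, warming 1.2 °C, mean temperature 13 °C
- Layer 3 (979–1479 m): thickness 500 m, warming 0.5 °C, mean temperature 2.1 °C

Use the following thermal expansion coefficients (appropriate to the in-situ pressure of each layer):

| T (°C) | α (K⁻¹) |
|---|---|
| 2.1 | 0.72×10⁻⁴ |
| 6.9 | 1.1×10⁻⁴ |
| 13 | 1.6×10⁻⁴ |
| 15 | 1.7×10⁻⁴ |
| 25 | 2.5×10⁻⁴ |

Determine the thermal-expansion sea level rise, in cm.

Δh ≈ 21.3 cm

Layer 1 at 25 °C → α = 2.5×10⁻⁴ K⁻¹
Layer 2 at 13 °C → α = 1.6×10⁻⁴ K⁻¹
Layer 3 at 2.1 °C → α = 0.72×10⁻⁴ K⁻¹
0–89 m: 1.1 × 89 × 2.5×10⁻⁴ = 0.024475 m
89–979 m: 890 × 1.2 × 1.6×10⁻⁴ = 0.17088 m
Layer 3: 500 × 0.5 × 0.72×10⁻⁴ = 0.01800 m
Δh = 0.024475 + 0.17088 + 0.01800 = 0.213355 m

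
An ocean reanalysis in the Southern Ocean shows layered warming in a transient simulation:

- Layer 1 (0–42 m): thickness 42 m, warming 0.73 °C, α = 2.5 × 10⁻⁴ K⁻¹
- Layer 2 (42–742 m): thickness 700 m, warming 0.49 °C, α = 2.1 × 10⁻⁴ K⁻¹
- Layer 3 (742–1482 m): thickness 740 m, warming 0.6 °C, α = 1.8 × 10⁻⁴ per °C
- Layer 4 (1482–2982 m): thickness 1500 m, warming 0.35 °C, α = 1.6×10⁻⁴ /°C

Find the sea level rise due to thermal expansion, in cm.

Δh ≈ 24.4 cm

0.73 × 42 × 2.5×10⁻⁴ = 0.007665 m
700 × 2.1×10⁻⁴ × 0.49 = 0.07203 m
Layer 3: 1.8×10⁻⁴ × 740 × 0.6 = 0.07992 m
Layer 4: 0.35 × 1500 × 1.6×10⁻⁴ = 0.08400 m
Δh = 0.007665 + 0.07203 + 0.07992 + 0.08400 = 0.243615 m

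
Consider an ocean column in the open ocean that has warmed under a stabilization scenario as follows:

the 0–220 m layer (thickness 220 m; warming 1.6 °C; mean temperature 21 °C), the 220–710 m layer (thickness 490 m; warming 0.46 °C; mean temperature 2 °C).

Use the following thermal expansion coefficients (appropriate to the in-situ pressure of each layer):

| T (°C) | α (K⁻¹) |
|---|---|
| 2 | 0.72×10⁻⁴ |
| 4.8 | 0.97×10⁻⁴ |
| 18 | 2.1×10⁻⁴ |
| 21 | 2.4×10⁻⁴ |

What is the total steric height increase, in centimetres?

Δh ≈ 10.1 cm

Layer 1 at 21 °C → α = 2.4×10⁻⁴ K⁻¹
Layer 2 at 2 °C → α = 0.72×10⁻⁴ K⁻¹
0–220 m: 2.4×10⁻⁴ × 1.6 × 220 = 0.08448 m
220–710 m: 0.72×10⁻⁴ × 490 × 0.46 = 0.0162288 m
Δh = 0.08448 + 0.0162288 = 0.1007088 m ≈ 10.1 cm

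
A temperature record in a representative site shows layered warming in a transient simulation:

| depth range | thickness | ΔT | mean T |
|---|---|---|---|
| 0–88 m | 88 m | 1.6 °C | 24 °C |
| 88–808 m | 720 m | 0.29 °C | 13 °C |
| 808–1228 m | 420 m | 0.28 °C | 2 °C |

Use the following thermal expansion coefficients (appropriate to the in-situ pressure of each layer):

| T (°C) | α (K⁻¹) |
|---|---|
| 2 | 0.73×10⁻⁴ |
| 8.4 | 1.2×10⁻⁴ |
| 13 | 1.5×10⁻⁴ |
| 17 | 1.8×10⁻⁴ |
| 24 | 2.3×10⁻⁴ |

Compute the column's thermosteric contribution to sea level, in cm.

Layer 1 at 24 °C → α = 2.3×10⁻⁴ K⁻¹
Layer 2 at 13 °C → α = 1.5×10⁻⁴ K⁻¹
Layer 3 at 2 °C → α = 0.73×10⁻⁴ K⁻¹
Layer 1: 88 × 2.3×10⁻⁴ × 1.6 = 0.032384 m
88–808 m: 1.5×10⁻⁴ × 0.29 × 720 = 0.03132 m
808–1228 m: 0.73×10⁻⁴ × 420 × 0.28 = 0.0085848 m
Δh = 0.032384 + 0.03132 + 0.0085848 = 0.0722888 m ≈ 7.23 cm

about 7.23 cm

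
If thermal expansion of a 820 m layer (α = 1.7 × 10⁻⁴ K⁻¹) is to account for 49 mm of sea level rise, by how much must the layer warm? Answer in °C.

ΔT = Δh/(αH) = 0.049 / (1.7×10⁻⁴ × 820) ≈ 0.3515 °C

about 0.352 °C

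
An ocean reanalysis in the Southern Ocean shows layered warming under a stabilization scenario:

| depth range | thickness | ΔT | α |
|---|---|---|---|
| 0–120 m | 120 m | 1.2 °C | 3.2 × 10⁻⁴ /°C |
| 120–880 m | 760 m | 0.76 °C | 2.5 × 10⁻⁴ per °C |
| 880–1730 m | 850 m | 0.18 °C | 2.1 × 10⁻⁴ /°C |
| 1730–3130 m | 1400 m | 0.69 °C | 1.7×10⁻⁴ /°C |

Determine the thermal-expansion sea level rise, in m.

1.2 × 120 × 3.2×10⁻⁴ = 0.04608 m
760 × 0.76 × 2.5×10⁻⁴ = 0.14440 m
880–1730 m: 2.1×10⁻⁴ × 0.18 × 850 = 0.03213 m
1730–3130 m: 1400 × 0.69 × 1.7×10⁻⁴ = 0.16422 m
Δh = 0.04608 + 0.14440 + 0.03213 + 0.16422 = 0.38683 m ≈ 0.387 m

0.387 m of thermosteric rise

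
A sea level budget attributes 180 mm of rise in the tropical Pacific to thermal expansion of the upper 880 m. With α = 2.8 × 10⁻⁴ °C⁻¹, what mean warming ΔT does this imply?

ΔT = Δh/(αH) = 0.18 / (2.8×10⁻⁴ × 880) ≈ 0.7305 °C

0.73 °C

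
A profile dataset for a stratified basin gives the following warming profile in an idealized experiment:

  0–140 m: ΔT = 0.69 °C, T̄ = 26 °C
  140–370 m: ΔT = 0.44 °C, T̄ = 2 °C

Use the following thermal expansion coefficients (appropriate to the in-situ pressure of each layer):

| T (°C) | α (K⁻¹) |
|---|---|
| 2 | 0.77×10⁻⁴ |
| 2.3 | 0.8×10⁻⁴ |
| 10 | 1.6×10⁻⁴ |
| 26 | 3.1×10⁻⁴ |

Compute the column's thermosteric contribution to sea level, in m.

Layer 1 at 26 °C → α = 3.1×10⁻⁴ K⁻¹
Layer 2 at 2 °C → α = 0.77×10⁻⁴ K⁻¹
Layer 1: 3.1×10⁻⁴ × 140 × 0.69 = 0.029946 m
Layer 2: 0.77×10⁻⁴ × 230 × 0.44 = 0.0077924 m
Δh = 0.029946 + 0.0077924 = 0.0377384 m

0.038 m of thermosteric rise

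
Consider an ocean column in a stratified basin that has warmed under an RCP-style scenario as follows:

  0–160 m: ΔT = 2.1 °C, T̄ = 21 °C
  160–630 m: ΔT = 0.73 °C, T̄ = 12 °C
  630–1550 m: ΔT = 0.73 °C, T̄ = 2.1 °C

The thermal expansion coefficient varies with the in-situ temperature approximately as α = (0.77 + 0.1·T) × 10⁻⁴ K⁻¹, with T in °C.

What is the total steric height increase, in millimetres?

about 230 mm

Layer 1: α = (0.77 + 0.1×21)×10⁻⁴ = 2.87×10⁻⁴ K⁻¹
Layer 2: α = (0.77 + 0.1×12)×10⁻⁴ = 1.97×10⁻⁴ K⁻¹
Layer 3: α = (0.77 + 0.1×2.1)×10⁻⁴ = 0.98×10⁻⁴ K⁻¹
160 × 2.1 × 2.87×10⁻⁴ = 0.096432 m
0.73 × 470 × 1.97×10⁻⁴ = 0.0675907 m
630–1550 m: 920 × 0.98×10⁻⁴ × 0.73 = 0.0658168 m
Δh = 0.096432 + 0.0675907 + 0.0658168 = 0.2298395 m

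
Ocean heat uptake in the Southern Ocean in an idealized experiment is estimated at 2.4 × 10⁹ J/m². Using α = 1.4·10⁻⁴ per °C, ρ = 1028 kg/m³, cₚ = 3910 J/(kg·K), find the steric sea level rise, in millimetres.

about 84 mm

Δh = αQ/(ρcₚ) = 1.4×10⁻⁴ × 2.4×10⁹ / (1028 × 3910) ≈ 0.083593 m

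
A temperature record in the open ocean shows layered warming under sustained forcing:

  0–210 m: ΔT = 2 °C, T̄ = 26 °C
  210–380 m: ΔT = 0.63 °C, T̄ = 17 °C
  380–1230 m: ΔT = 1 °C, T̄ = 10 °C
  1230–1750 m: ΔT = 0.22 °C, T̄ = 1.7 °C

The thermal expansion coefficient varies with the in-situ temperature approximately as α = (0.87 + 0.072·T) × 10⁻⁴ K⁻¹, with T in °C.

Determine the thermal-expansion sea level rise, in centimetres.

Δh = 28.4 cm

Layer 1: α = (0.87 + 0.072×26)×10⁻⁴ = 2.742×10⁻⁴ K⁻¹
Layer 2: α = (0.87 + 0.072×17)×10⁻⁴ = 2.094×10⁻⁴ K⁻¹
Layer 3: α = (0.87 + 0.072×10)×10⁻⁴ = 1.59×10⁻⁴ K⁻¹
Layer 4: α = (0.87 + 0.072×1.7)×10⁻⁴ = 0.9924×10⁻⁴ K⁻¹
2.742×10⁻⁴ × 2 × 210 = 0.115164 m
2.094×10⁻⁴ × 170 × 0.63 = 0.02242674 m
850 × 1 × 1.59×10⁻⁴ = 0.13515 m
1230–1750 m: 520 × 0.9924×10⁻⁴ × 0.22 = 0.011353056 m
Δh = 0.115164 + 0.02242674 + 0.13515 + 0.011353056 = 0.284093796 m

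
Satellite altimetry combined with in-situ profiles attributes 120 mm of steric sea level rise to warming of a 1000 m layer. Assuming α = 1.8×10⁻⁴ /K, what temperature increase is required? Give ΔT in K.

ΔT = Δh/(αH) = 0.12 / (1.8×10⁻⁴ × 1000) ≈ 0.6667 K

about 0.667 K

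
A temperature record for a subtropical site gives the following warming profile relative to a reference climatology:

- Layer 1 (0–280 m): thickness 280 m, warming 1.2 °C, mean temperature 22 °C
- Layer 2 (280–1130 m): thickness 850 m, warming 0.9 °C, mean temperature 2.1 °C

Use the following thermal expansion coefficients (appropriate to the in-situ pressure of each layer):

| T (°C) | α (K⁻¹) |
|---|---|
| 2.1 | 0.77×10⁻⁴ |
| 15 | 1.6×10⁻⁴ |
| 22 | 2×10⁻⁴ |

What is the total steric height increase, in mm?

Δh = 126 mm

Layer 1 at 22 °C → α = 2×10⁻⁴ K⁻¹
Layer 2 at 2.1 °C → α = 0.77×10⁻⁴ K⁻¹
Layer 1: 2×10⁻⁴ × 1.2 × 280 = 0.06720 m
280–1130 m: 0.77×10⁻⁴ × 850 × 0.9 = 0.058905 m
Δh = 0.06720 + 0.058905 = 0.126105 m ≈ 126 mm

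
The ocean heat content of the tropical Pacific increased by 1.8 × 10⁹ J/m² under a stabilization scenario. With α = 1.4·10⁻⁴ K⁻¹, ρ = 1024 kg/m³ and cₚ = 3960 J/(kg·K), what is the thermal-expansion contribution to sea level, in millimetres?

Δh = αQ/(ρcₚ) = 1.4×10⁻⁴ × 1.8×10⁹ / (1024 × 3960) ≈ 0.062145 m

62 mm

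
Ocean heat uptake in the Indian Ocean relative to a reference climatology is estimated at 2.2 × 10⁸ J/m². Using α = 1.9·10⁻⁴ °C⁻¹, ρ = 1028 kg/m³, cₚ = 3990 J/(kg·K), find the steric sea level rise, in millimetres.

Δh ≈ 10.2 mm

Δh = αQ/(ρcₚ) = 1.9×10⁻⁴ × 2.2×10⁸ / (1028 × 3990) ≈ 0.010191 m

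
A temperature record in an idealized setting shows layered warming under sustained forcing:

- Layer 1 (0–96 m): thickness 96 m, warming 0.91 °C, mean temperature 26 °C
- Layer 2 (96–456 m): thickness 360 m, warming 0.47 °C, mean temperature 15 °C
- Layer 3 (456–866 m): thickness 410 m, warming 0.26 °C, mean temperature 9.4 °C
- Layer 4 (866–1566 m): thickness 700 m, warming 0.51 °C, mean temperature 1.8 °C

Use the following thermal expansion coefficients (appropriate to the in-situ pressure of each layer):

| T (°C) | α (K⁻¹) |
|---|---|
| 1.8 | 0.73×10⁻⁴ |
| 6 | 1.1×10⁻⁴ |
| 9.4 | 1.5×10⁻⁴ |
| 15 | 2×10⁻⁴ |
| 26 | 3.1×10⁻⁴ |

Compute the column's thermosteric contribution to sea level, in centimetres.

Layer 1 at 26 °C → α = 3.1×10⁻⁴ K⁻¹
Layer 2 at 15 °C → α = 2×10⁻⁴ K⁻¹
Layer 3 at 9.4 °C → α = 1.5×10⁻⁴ K⁻¹
Layer 4 at 1.8 °C → α = 0.73×10⁻⁴ K⁻¹
Layer 1: 3.1×10⁻⁴ × 96 × 0.91 = 0.0270816 m
96–456 m: 0.47 × 360 × 2×10⁻⁴ = 0.03384 m
Layer 3: 410 × 1.5×10⁻⁴ × 0.26 = 0.01599 m
700 × 0.73×10⁻⁴ × 0.51 = 0.026061 m
Δh = 0.0270816 + 0.03384 + 0.01599 + 0.026061 = 0.1029726 m ≈ 10.3 cm

10.3 cm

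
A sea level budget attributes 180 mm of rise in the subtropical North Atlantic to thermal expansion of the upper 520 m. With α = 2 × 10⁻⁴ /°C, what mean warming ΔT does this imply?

about 1.73 K

ΔT = Δh/(αH) = 0.18 / (2×10⁻⁴ × 520) ≈ 1.731 K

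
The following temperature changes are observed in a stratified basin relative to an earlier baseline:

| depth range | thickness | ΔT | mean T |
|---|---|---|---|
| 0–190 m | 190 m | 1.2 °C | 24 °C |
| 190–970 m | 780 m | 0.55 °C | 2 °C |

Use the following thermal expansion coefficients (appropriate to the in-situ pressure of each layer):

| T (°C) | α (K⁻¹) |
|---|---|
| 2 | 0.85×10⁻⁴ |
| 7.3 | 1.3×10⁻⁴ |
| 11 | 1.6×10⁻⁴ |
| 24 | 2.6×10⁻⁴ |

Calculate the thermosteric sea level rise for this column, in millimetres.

Layer 1 at 24 °C → α = 2.6×10⁻⁴ K⁻¹
Layer 2 at 2 °C → α = 0.85×10⁻⁴ K⁻¹
190 × 2.6×10⁻⁴ × 1.2 = 0.05928 m
0.55 × 780 × 0.85×10⁻⁴ = 0.036465 m
Δh = 0.05928 + 0.036465 = 0.095745 m

Δh = 95.7 mm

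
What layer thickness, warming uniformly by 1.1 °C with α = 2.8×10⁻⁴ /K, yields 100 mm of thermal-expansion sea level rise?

about 325 m

H = Δh/(αΔT) = 0.1 / (2.8×10⁻⁴ × 1.1) ≈ 324.7 m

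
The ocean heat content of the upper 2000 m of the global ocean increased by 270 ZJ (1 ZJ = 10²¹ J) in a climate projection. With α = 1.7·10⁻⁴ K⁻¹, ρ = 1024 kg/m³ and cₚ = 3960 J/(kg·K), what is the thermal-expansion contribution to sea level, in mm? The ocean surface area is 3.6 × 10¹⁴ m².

Δh ≈ 31.4 mm

Per unit area: Q = 270×10²¹ / (3.6×10¹⁴) = 7.5×10⁸ J/m²
Δh = αQ/(ρcₚ) = 1.7×10⁻⁴ × 7.5×10⁸ / (1024 × 3960) ≈ 0.031442 m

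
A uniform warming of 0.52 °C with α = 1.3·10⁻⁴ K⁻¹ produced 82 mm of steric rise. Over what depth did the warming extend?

H = Δh/(αΔT) = 0.082 / (1.3×10⁻⁴ × 0.52) ≈ 1213 m

about 1210 m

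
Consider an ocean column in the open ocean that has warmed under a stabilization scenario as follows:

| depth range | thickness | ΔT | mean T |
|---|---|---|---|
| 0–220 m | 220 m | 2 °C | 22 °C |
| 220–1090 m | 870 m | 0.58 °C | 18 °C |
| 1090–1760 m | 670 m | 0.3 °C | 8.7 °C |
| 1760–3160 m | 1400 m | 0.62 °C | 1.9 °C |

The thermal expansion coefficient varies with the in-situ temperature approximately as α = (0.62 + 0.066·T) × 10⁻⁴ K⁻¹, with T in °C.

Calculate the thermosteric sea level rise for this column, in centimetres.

Δh ≈ 27 cm

Layer 1: α = (0.62 + 0.066×22)×10⁻⁴ = 2.072×10⁻⁴ K⁻¹
Layer 2: α = (0.62 + 0.066×18)×10⁻⁴ = 1.808×10⁻⁴ K⁻¹
Layer 3: α = (0.62 + 0.066×8.7)×10⁻⁴ = 1.1942×10⁻⁴ K⁻¹
Layer 4: α = (0.62 + 0.066×1.9)×10⁻⁴ = 0.7454×10⁻⁴ K⁻¹
Layer 1: 2.072×10⁻⁴ × 220 × 2 = 0.091168 m
Layer 2: 870 × 0.58 × 1.808×10⁻⁴ = 0.09123168 m
Layer 3: 0.3 × 670 × 1.1942×10⁻⁴ = 0.02400342 m
Layer 4: 1400 × 0.62 × 0.7454×10⁻⁴ = 0.06470072 m
Δh = 0.091168 + 0.09123168 + 0.02400342 + 0.06470072 = 0.27110382 m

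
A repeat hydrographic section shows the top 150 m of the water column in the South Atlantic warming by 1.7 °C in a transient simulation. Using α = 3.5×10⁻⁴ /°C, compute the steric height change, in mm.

Δh = 89.3 mm

Δh = αΔT·H = 3.5×10⁻⁴ × 1.7 × 150 = 0.08925 m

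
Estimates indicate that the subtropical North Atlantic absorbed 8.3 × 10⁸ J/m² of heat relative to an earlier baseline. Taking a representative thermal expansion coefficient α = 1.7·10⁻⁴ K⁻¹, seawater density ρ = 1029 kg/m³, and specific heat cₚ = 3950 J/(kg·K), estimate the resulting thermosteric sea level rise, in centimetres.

Δh = 3.5 cm

Δh = αQ/(ρcₚ) = 1.7×10⁻⁴ × 8.3×10⁸ / (1029 × 3950) ≈ 0.034715 m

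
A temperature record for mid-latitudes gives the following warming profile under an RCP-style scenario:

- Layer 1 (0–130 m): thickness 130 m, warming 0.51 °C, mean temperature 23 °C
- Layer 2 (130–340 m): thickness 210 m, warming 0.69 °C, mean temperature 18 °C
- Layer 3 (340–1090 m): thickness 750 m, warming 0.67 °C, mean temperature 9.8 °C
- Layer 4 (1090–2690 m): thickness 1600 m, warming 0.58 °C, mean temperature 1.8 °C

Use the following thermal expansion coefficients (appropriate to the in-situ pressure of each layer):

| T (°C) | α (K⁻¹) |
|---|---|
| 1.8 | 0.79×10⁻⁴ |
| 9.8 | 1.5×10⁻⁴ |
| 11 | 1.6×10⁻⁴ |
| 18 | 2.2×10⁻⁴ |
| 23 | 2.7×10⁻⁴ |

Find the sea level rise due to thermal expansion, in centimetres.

about 20 cm

Layer 1 at 23 °C → α = 2.7×10⁻⁴ K⁻¹
Layer 2 at 18 °C → α = 2.2×10⁻⁴ K⁻¹
Layer 3 at 9.8 °C → α = 1.5×10⁻⁴ K⁻¹
Layer 4 at 1.8 °C → α = 0.79×10⁻⁴ K⁻¹
0–130 m: 2.7×10⁻⁴ × 0.51 × 130 = 0.017901 m
Layer 2: 2.2×10⁻⁴ × 210 × 0.69 = 0.031878 m
Layer 3: 0.67 × 750 × 1.5×10⁻⁴ = 0.075375 m
1090–2690 m: 1600 × 0.79×10⁻⁴ × 0.58 = 0.073312 m
Δh = 0.017901 + 0.031878 + 0.075375 + 0.073312 = 0.198466 m ≈ 20 cm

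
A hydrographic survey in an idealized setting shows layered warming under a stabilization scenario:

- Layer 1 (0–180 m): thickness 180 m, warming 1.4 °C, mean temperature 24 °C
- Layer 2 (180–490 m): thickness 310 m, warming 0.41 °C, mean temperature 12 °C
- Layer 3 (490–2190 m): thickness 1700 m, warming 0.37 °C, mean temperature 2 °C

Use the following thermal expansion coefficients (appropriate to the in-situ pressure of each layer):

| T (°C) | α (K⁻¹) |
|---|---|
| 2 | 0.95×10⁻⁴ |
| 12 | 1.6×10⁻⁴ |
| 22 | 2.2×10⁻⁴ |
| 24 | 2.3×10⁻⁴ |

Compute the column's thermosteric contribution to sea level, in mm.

about 140 mm

Layer 1 at 24 °C → α = 2.3×10⁻⁴ K⁻¹
Layer 2 at 12 °C → α = 1.6×10⁻⁴ K⁻¹
Layer 3 at 2 °C → α = 0.95×10⁻⁴ K⁻¹
180 × 1.4 × 2.3×10⁻⁴ = 0.05796 m
0.41 × 310 × 1.6×10⁻⁴ = 0.020336 m
1700 × 0.95×10⁻⁴ × 0.37 = 0.059755 m
Δh = 0.05796 + 0.020336 + 0.059755 = 0.138051 m ≈ 140 mm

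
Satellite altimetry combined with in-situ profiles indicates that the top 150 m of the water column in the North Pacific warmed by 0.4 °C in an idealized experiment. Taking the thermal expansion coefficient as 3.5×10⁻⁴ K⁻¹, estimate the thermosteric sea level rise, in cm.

Δh = αΔT·H = 3.5×10⁻⁴ × 0.4 × 150 = 0.02100 m

2.10 cm of thermosteric rise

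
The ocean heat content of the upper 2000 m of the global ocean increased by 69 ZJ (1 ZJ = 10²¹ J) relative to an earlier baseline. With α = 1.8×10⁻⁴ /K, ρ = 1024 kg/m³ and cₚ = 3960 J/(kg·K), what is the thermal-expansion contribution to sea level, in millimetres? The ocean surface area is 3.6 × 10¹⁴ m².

Δh ≈ 8.51 mm

Per unit area: Q = 69×10²¹ / (3.6×10¹⁴) ≈ 1.917×10⁸ J/m²
Δh = αQ/(ρcₚ) = 1.8×10⁻⁴ × 1.917×10⁸ / (1024 × 3960) ≈ 0.0085094 m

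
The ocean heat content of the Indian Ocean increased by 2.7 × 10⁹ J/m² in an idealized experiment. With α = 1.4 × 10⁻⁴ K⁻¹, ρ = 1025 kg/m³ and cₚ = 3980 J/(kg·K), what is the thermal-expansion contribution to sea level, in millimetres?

92.7 mm

Δh = αQ/(ρcₚ) = 1.4×10⁻⁴ × 2.7×10⁹ / (1025 × 3980) ≈ 0.092658 m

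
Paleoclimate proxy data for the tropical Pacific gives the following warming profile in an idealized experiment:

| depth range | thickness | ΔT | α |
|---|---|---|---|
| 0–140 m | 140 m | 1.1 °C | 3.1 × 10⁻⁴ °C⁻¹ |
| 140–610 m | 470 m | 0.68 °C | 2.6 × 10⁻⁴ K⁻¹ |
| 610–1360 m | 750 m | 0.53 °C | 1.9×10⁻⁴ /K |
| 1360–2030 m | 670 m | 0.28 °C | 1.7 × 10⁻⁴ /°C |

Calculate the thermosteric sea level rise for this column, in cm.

1.1 × 140 × 3.1×10⁻⁴ = 0.04774 m
470 × 0.68 × 2.6×10⁻⁴ = 0.083096 m
0.53 × 1.9×10⁻⁴ × 750 = 0.075525 m
1360–2030 m: 0.28 × 1.7×10⁻⁴ × 670 = 0.031892 m
Δh = 0.04774 + 0.083096 + 0.075525 + 0.031892 = 0.238253 m

about 23.8 cm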